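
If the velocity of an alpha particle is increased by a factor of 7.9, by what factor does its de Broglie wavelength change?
The wavelength decreases by a factor of 7.9.

From λ = h/(mv), the wavelength is inversely proportional to velocity:

λ ∝ 1/v

If v → 7.9v, then λ → λ/7.9

When velocity is increased by a factor of 7.9, the wavelength decreases by a factor of 7.9.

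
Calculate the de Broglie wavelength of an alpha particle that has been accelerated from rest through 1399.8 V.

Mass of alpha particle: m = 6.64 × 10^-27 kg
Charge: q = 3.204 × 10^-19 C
2.72 × 10^-13 m

When a particle is accelerated through voltage V, it gains kinetic energy KE = qV.

The de Broglie wavelength is then λ = h/√(2mqV):

λ = h/√(2mqV)
λ = (6.626 × 10^-34 J·s) / √(2 × 6.64 × 10^-27 kg × 3.204 × 10^-19 C × 1399.8 V)
λ = 2.72 × 10^-13 m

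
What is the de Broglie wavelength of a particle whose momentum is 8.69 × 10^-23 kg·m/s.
7.62 × 10^-12 m

Using the de Broglie relation λ = h/p:

λ = h/p
λ = (6.626 × 10^-34 J·s) / (8.69 × 10^-23 kg·m/s)
λ = 7.62 × 10^-12 m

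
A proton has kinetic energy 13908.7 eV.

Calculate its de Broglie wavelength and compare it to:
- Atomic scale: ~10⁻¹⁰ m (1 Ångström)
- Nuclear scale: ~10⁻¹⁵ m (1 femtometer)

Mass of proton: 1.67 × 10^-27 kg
λ = 2.43 × 10^-13 m, which is between nuclear and atomic scales.

Using λ = h/√(2mKE):

KE = 13908.7 eV = 2.228 × 10^-15 J

λ = h/√(2mKE)
λ = (6.626 × 10^-34 J·s) / √(2 × 1.67 × 10^-27 kg × 2.228 × 10^-15 J)
λ = 2.43 × 10^-13 m

Comparison:
- Atomic scale (10⁻¹⁰ m): λ is 0.0024× this size
- Nuclear scale (10⁻¹⁵ m): λ is 2.4e+02× this size

The wavelength is between nuclear and atomic scales.

This wavelength is appropriate for probing atomic structure but too large for nuclear physics experiments.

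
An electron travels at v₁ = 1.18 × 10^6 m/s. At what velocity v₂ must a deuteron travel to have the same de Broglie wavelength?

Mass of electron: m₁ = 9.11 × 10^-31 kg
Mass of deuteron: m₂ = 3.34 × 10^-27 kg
v₂ = 3.22 × 10^2 m/s

For equal de Broglie wavelengths: λ₁ = λ₂

h/(m₁v₁) = h/(m₂v₂)
m₁v₁ = m₂v₂
v₂ = v₁ · (m₁/m₂)

v₂ = 1.18 × 10^6 m/s × (9.11 × 10^-31 kg / 3.34 × 10^-27 kg)
v₂ = 3.22 × 10^2 m/s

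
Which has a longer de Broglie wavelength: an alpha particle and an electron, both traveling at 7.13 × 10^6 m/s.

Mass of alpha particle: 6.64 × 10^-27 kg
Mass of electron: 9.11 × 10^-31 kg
The electron has the longer wavelength.

Using λ = h/(mv), since both particles have the same velocity, the wavelength depends only on mass.

For alpha particle: λ₁ = h/(m₁v) = 1.40 × 10^-14 m
For electron: λ₂ = h/(m₂v) = 1.02 × 10^-10 m

Since λ ∝ 1/m at constant velocity, the lighter particle has the longer wavelength.

The electron has the longer de Broglie wavelength.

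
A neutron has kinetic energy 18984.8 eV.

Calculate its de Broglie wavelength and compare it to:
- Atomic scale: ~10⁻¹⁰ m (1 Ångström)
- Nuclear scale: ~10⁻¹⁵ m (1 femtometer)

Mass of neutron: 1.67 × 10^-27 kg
λ = 2.08 × 10^-13 m, which is between nuclear and atomic scales.

Using λ = h/√(2mKE):

KE = 18984.8 eV = 3.042 × 10^-15 J

λ = h/√(2mKE)
λ = (6.626 × 10^-34 J·s) / √(2 × 1.67 × 10^-27 kg × 3.042 × 10^-15 J)
λ = 2.08 × 10^-13 m

Comparison:
- Atomic scale (10⁻¹⁰ m): λ is 0.0021× this size
- Nuclear scale (10⁻¹⁵ m): λ is 2.1e+02× this size

The wavelength is between nuclear and atomic scales.

This wavelength is appropriate for probing atomic structure but too large for nuclear physics experiments.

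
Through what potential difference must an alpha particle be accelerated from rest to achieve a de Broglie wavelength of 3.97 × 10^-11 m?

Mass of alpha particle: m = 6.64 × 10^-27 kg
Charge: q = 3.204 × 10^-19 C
6.55 × 10^-2 V

From λ = h/√(2mqV), we solve for V:

λ² = h²/(2mqV)
V = h²/(2mqλ²)
V = (6.626 × 10^-34 J·s)² / (2 × 6.64 × 10^-27 kg × 3.204 × 10^-19 C × (3.97 × 10^-11 m)²)
V = 6.55 × 10^-2 V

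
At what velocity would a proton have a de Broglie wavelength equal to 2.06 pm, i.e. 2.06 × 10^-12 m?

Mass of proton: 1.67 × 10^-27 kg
1.93 × 10^5 m/s

From λ = h/(mv), solve for v:

v = h/(mλ)
v = (6.626 × 10^-34 J·s) / (1.67 × 10^-27 kg × 2.06 × 10^-12 m)
v = 1.93 × 10^5 m/s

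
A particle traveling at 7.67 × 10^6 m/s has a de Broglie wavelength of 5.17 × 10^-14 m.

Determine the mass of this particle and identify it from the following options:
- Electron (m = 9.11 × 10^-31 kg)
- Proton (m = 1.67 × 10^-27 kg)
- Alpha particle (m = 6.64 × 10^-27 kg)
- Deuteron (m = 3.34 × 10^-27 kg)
The particle is a proton.

From λ = h/(mv), solve for mass:

m = h/(λv)
m = (6.626 × 10^-34 J·s) / (5.17 × 10^-14 m × 7.67 × 10^6 m/s)
m = 1.67 × 10^-27 kg

Comparing with the listed masses, this is closest to a proton.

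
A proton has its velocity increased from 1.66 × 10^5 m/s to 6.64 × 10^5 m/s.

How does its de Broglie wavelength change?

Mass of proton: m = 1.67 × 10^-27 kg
The wavelength decreases by a factor of 4.

Using λ = h/(mv):

Initial wavelength: λ₁ = h/(mv₁) = 2.39 × 10^-12 m
Final wavelength: λ₂ = h/(mv₂) = 5.98 × 10^-13 m

Since λ ∝ 1/v, when velocity increases by a factor of 4, the wavelength decreases by a factor of 4.

λ₂/λ₁ = v₁/v₂ = 1/4

The wavelength decreases by a factor of 4.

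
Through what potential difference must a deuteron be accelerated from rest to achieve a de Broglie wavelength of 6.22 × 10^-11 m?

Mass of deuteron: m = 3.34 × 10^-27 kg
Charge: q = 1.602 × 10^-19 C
1.06 × 10^-1 V

From λ = h/√(2mqV), we solve for V:

λ² = h²/(2mqV)
V = h²/(2mqλ²)
V = (6.626 × 10^-34 J·s)² / (2 × 3.34 × 10^-27 kg × 1.602 × 10^-19 C × (6.22 × 10^-11 m)²)
V = 1.06 × 10^-1 V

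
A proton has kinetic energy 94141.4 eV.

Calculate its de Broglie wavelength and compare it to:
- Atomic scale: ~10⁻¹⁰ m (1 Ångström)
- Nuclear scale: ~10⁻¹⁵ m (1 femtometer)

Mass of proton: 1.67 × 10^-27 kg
λ = 9.34 × 10^-14 m, which is between nuclear and atomic scales.

Using λ = h/√(2mKE):

KE = 94141.4 eV = 1.508 × 10^-14 J

λ = h/√(2mKE)
λ = (6.626 × 10^-34 J·s) / √(2 × 1.67 × 10^-27 kg × 1.508 × 10^-14 J)
λ = 9.34 × 10^-14 m

Comparison:
- Atomic scale (10⁻¹⁰ m): λ is 0.00093× this size
- Nuclear scale (10⁻¹⁵ m): λ is 93× this size

The wavelength is between nuclear and atomic scales.

This wavelength is appropriate for probing atomic structure but too large for nuclear physics experiments.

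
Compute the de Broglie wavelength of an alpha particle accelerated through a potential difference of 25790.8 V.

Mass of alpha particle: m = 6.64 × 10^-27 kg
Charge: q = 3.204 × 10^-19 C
6.33 × 10^-14 m

When a particle is accelerated through voltage V, it gains kinetic energy KE = qV.

The de Broglie wavelength is then λ = h/√(2mqV):

λ = h/√(2mqV)
λ = (6.626 × 10^-34 J·s) / √(2 × 6.64 × 10^-27 kg × 3.204 × 10^-19 C × 25790.8 V)
λ = 6.33 × 10^-14 m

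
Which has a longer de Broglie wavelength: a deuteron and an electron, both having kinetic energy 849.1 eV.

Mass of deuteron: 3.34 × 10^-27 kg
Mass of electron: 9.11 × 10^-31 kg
The electron has the longer wavelength.

Using λ = h/√(2mKE):

For deuteron: λ₁ = h/√(2m₁KE) = 6.95 × 10^-13 m
For electron: λ₂ = h/√(2m₂KE) = 4.21 × 10^-11 m

Since λ ∝ 1/√m at constant kinetic energy, the lighter particle has the longer wavelength.

The electron has the longer de Broglie wavelength.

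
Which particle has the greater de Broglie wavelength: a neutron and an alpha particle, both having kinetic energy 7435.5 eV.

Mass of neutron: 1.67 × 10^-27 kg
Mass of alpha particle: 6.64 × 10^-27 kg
The neutron has the longer wavelength.

Using λ = h/√(2mKE):

For neutron: λ₁ = h/√(2m₁KE) = 3.32 × 10^-13 m
For alpha particle: λ₂ = h/√(2m₂KE) = 1.67 × 10^-13 m

Since λ ∝ 1/√m at constant kinetic energy, the lighter particle has the longer wavelength.

The neutron has the longer de Broglie wavelength.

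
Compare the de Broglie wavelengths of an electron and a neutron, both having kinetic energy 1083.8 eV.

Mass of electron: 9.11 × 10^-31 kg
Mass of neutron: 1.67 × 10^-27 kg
The electron has the longer wavelength.

Using λ = h/√(2mKE):

For electron: λ₁ = h/√(2m₁KE) = 3.73 × 10^-11 m
For neutron: λ₂ = h/√(2m₂KE) = 8.70 × 10^-13 m

Since λ ∝ 1/√m at constant kinetic energy, the lighter particle has the longer wavelength.

The electron has the longer de Broglie wavelength.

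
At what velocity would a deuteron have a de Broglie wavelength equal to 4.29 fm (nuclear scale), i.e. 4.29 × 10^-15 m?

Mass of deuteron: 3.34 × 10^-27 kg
4.62 × 10^7 m/s

From λ = h/(mv), solve for v:

v = h/(mλ)
v = (6.626 × 10^-34 J·s) / (3.34 × 10^-27 kg × 4.29 × 10^-15 m)
v = 4.62 × 10^7 m/s

Note: This velocity is 15.4% of the speed of light, so relativistic corrections would be needed for a more accurate calculation.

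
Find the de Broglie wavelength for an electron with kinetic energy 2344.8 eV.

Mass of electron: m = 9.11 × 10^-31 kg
2.53 × 10^-11 m

Using λ = h/√(2mKE):

First convert KE to Joules: KE = 2344.8 eV = 3.757 × 10^-16 J

λ = h/√(2mKE)
λ = (6.626 × 10^-34 J·s) / √(2 × 9.11 × 10^-31 kg × 3.757 × 10^-16 J)
λ = 2.53 × 10^-11 m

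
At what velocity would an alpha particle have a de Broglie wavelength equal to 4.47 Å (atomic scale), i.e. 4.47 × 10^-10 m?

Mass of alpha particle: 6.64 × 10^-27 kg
2.23 × 10^2 m/s

From λ = h/(mv), solve for v:

v = h/(mλ)
v = (6.626 × 10^-34 J·s) / (6.64 × 10^-27 kg × 4.47 × 10^-10 m)
v = 2.23 × 10^2 m/s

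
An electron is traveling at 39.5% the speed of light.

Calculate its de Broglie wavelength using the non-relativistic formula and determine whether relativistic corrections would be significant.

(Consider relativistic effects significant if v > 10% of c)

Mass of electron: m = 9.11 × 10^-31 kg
Yes, relativistic corrections are needed.

Using the non-relativistic de Broglie formula λ = h/(mv):

v = 39.5% × c = 1.184 × 10^8 m/s

λ = h/(mv)
λ = (6.626 × 10^-34 J·s) / (9.11 × 10^-31 kg × 1.184 × 10^8 m/s)
λ = 6.14 × 10^-12 m

Since v = 39.5% of c > 10% of c, relativistic corrections ARE significant and the actual wavelength would differ from this non-relativistic estimate.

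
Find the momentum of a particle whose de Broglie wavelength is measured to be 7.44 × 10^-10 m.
8.91 × 10^-25 kg·m/s

From the de Broglie relation λ = h/p, we solve for p:

p = h/λ
p = (6.626 × 10^-34 J·s) / (7.44 × 10^-10 m)
p = 8.91 × 10^-25 kg·m/s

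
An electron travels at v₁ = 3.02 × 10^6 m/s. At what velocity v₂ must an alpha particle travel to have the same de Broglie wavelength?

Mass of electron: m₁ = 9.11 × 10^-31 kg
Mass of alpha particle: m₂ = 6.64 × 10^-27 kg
v₂ = 4.14 × 10^2 m/s

For equal de Broglie wavelengths: λ₁ = λ₂

h/(m₁v₁) = h/(m₂v₂)
m₁v₁ = m₂v₂
v₂ = v₁ · (m₁/m₂)

v₂ = 3.02 × 10^6 m/s × (9.11 × 10^-31 kg / 6.64 × 10^-27 kg)
v₂ = 4.14 × 10^2 m/s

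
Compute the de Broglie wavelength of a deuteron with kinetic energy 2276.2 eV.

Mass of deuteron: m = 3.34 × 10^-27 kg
4.25 × 10^-13 m

Using λ = h/√(2mKE):

First convert KE to Joules: KE = 2276.2 eV = 3.647 × 10^-16 J

λ = h/√(2mKE)
λ = (6.626 × 10^-34 J·s) / √(2 × 3.34 × 10^-27 kg × 3.647 × 10^-16 J)
λ = 4.25 × 10^-13 m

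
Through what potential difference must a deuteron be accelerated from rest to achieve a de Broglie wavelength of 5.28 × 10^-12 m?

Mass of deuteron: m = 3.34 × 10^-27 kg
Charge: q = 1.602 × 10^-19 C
14.7 V

From λ = h/√(2mqV), we solve for V:

λ² = h²/(2mqV)
V = h²/(2mqλ²)
V = (6.626 × 10^-34 J·s)² / (2 × 3.34 × 10^-27 kg × 1.602 × 10^-19 C × (5.28 × 10^-12 m)²)
V = 14.7 V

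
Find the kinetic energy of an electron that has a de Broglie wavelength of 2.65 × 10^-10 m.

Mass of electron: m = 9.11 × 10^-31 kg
3.43 × 10^-18 J (or 21.4 eV)

From λ = h/√(2mKE), we solve for KE:

λ² = h²/(2mKE)
KE = h²/(2mλ²)
KE = (6.626 × 10^-34 J·s)² / (2 × 9.11 × 10^-31 kg × (2.65 × 10^-10 m)²)
KE = 3.43 × 10^-18 J
KE = 21.4 eV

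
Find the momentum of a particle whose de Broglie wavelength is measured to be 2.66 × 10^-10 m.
2.49 × 10^-24 kg·m/s

From the de Broglie relation λ = h/p, we solve for p:

p = h/λ
p = (6.626 × 10^-34 J·s) / (2.66 × 10^-10 m)
p = 2.49 × 10^-24 kg·m/s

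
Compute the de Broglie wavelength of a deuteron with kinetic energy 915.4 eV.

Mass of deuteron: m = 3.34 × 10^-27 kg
6.69 × 10^-13 m

Using λ = h/√(2mKE):

First convert KE to Joules: KE = 915.4 eV = 1.467 × 10^-16 J

λ = h/√(2mKE)
λ = (6.626 × 10^-34 J·s) / √(2 × 3.34 × 10^-27 kg × 1.467 × 10^-16 J)
λ = 6.69 × 10^-13 m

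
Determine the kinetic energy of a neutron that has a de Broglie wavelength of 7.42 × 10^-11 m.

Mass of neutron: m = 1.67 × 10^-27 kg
2.39 × 10^-20 J (or 0.149 eV)

From λ = h/√(2mKE), we solve for KE:

λ² = h²/(2mKE)
KE = h²/(2mλ²)
KE = (6.626 × 10^-34 J·s)² / (2 × 1.67 × 10^-27 kg × (7.42 × 10^-11 m)²)
KE = 2.39 × 10^-20 J
KE = 0.149 eV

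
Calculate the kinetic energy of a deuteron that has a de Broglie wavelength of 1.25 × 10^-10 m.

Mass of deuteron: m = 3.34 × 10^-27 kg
4.21 × 10^-21 J (or 0.0263 eV)

From λ = h/√(2mKE), we solve for KE:

λ² = h²/(2mKE)
KE = h²/(2mλ²)
KE = (6.626 × 10^-34 J·s)² / (2 × 3.34 × 10^-27 kg × (1.25 × 10^-10 m)²)
KE = 4.21 × 10^-21 J
KE = 0.0263 eV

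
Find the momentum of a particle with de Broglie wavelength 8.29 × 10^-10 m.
7.99 × 10^-25 kg·m/s

From the de Broglie relation λ = h/p, we solve for p:

p = h/λ
p = (6.626 × 10^-34 J·s) / (8.29 × 10^-10 m)
p = 7.99 × 10^-25 kg·m/s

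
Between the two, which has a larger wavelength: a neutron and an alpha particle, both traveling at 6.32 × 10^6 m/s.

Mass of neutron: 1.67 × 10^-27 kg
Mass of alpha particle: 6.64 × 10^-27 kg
The neutron has the longer wavelength.

Using λ = h/(mv), since both particles have the same velocity, the wavelength depends only on mass.

For neutron: λ₁ = h/(m₁v) = 6.28 × 10^-14 m
For alpha particle: λ₂ = h/(m₂v) = 1.58 × 10^-14 m

Since λ ∝ 1/m at constant velocity, the lighter particle has the longer wavelength.

The neutron has the longer de Broglie wavelength.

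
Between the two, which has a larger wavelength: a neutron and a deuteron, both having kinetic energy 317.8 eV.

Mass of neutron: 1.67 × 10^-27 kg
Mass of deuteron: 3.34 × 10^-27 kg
The neutron has the longer wavelength.

Using λ = h/√(2mKE):

For neutron: λ₁ = h/√(2m₁KE) = 1.61 × 10^-12 m
For deuteron: λ₂ = h/√(2m₂KE) = 1.14 × 10^-12 m

Since λ ∝ 1/√m at constant kinetic energy, the lighter particle has the longer wavelength.

The neutron has the longer de Broglie wavelength.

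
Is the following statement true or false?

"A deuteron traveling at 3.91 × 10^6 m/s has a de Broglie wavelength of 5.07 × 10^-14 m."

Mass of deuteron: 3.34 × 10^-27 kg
True

The claim is correct.

Using λ = h/(mv):
λ = (6.626 × 10^-34 J·s) / (3.34 × 10^-27 kg × 3.91 × 10^6 m/s)
λ = 5.07 × 10^-14 m

This matches the claimed value.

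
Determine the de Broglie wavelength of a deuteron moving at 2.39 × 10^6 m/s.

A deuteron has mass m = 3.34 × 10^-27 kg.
8.30 × 10^-14 m

Using the de Broglie relation λ = h/(mv):

λ = h/(mv)
λ = (6.626 × 10^-34 J·s) / (3.34 × 10^-27 kg × 2.39 × 10^6 m/s)
λ = 8.30 × 10^-14 m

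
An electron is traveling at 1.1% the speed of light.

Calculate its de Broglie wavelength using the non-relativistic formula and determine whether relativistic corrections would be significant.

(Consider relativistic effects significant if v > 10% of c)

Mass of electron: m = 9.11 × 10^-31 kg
No, relativistic corrections are not needed.

Using the non-relativistic de Broglie formula λ = h/(mv):

v = 1.1% × c = 3.298 × 10^6 m/s

λ = h/(mv)
λ = (6.626 × 10^-34 J·s) / (9.11 × 10^-31 kg × 3.298 × 10^6 m/s)
λ = 2.21 × 10^-10 m

Since v = 1.1% of c < 10% of c, relativistic corrections are NOT significant and this non-relativistic result is a good approximation.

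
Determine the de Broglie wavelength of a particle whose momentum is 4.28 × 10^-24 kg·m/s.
1.55 × 10^-10 m

Using the de Broglie relation λ = h/p:

λ = h/p
λ = (6.626 × 10^-34 J·s) / (4.28 × 10^-24 kg·m/s)
λ = 1.55 × 10^-10 m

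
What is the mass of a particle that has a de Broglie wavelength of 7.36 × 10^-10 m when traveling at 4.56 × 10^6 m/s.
1.97 × 10^-31 kg

From the de Broglie relation λ = h/(mv), we solve for m:

m = h/(λv)
m = (6.626 × 10^-34 J·s) / (7.36 × 10^-10 m × 4.56 × 10^6 m/s)
m = 1.97 × 10^-31 kg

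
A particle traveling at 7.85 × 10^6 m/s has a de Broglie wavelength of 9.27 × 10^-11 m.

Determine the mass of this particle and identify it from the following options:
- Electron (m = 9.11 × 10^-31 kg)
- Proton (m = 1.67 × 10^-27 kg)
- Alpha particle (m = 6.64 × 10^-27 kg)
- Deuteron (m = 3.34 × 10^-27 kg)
The particle is an electron.

From λ = h/(mv), solve for mass:

m = h/(λv)
m = (6.626 × 10^-34 J·s) / (9.27 × 10^-11 m × 7.85 × 10^6 m/s)
m = 9.11 × 10^-31 kg

Comparing with the listed masses, this is closest to an electron.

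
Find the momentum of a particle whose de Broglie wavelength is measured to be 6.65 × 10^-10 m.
9.96 × 10^-25 kg·m/s

From the de Broglie relation λ = h/p, we solve for p:

p = h/λ
p = (6.626 × 10^-34 J·s) / (6.65 × 10^-10 m)
p = 9.96 × 10^-25 kg·m/s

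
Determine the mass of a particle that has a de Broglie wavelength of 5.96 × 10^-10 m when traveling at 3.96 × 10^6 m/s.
2.81 × 10^-31 kg

From the de Broglie relation λ = h/(mv), we solve for m:

m = h/(λv)
m = (6.626 × 10^-34 J·s) / (5.96 × 10^-10 m × 3.96 × 10^6 m/s)
m = 2.81 × 10^-31 kg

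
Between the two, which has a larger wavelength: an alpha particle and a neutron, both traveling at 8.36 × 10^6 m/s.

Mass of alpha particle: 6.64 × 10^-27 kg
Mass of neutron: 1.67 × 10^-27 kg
The neutron has the longer wavelength.

Using λ = h/(mv), since both particles have the same velocity, the wavelength depends only on mass.

For alpha particle: λ₁ = h/(m₁v) = 1.19 × 10^-14 m
For neutron: λ₂ = h/(m₂v) = 4.75 × 10^-14 m

Since λ ∝ 1/m at constant velocity, the lighter particle has the longer wavelength.

The neutron has the longer de Broglie wavelength.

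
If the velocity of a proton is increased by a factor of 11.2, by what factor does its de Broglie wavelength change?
The wavelength decreases by a factor of 11.2.

From λ = h/(mv), the wavelength is inversely proportional to velocity:

λ ∝ 1/v

If v → 11.2v, then λ → λ/11.2

When velocity is increased by a factor of 11.2, the wavelength decreases by a factor of 11.2.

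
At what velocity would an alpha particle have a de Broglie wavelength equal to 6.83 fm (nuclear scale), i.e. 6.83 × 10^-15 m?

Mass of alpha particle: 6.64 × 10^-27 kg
1.46 × 10^7 m/s

From λ = h/(mv), solve for v:

v = h/(mλ)
v = (6.626 × 10^-34 J·s) / (6.64 × 10^-27 kg × 6.83 × 10^-15 m)
v = 1.46 × 10^7 m/s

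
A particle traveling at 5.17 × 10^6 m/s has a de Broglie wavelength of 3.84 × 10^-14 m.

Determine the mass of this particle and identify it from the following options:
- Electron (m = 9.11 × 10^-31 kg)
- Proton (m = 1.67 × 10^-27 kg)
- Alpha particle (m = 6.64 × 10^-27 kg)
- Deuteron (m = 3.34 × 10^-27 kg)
The particle is a deuteron.

From λ = h/(mv), solve for mass:

m = h/(λv)
m = (6.626 × 10^-34 J·s) / (3.84 × 10^-14 m × 5.17 × 10^6 m/s)
m = 3.34 × 10^-27 kg

Comparing with the listed masses, this is closest to a deuteron.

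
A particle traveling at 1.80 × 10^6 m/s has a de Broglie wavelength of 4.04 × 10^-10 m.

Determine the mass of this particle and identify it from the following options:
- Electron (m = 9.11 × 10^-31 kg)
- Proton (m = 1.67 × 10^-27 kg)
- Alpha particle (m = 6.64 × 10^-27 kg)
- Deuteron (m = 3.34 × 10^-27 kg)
The particle is an electron.

From λ = h/(mv), solve for mass:

m = h/(λv)
m = (6.626 × 10^-34 J·s) / (4.04 × 10^-10 m × 1.80 × 10^6 m/s)
m = 9.11 × 10^-31 kg

Comparing with the listed masses, this is closest to an electron.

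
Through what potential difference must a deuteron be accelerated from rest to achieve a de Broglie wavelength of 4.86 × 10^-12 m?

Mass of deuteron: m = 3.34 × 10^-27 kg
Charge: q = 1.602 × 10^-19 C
17.4 V

From λ = h/√(2mqV), we solve for V:

λ² = h²/(2mqV)
V = h²/(2mqλ²)
V = (6.626 × 10^-34 J·s)² / (2 × 3.34 × 10^-27 kg × 1.602 × 10^-19 C × (4.86 × 10^-12 m)²)
V = 17.4 V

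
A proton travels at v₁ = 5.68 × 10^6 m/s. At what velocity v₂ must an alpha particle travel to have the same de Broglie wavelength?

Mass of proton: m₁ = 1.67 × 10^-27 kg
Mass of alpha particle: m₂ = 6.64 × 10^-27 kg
v₂ = 1.43 × 10^6 m/s

For equal de Broglie wavelengths: λ₁ = λ₂

h/(m₁v₁) = h/(m₂v₂)
m₁v₁ = m₂v₂
v₂ = v₁ · (m₁/m₂)

v₂ = 5.68 × 10^6 m/s × (1.67 × 10^-27 kg / 6.64 × 10^-27 kg)
v₂ = 1.43 × 10^6 m/s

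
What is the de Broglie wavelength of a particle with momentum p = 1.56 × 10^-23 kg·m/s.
4.25 × 10^-11 m

Using the de Broglie relation λ = h/p:

λ = h/p
λ = (6.626 × 10^-34 J·s) / (1.56 × 10^-23 kg·m/s)
λ = 4.25 × 10^-11 m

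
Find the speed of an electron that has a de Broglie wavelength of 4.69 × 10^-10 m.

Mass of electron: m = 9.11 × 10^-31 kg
1.55 × 10^6 m/s

From the de Broglie relation λ = h/(mv), we solve for v:

v = h/(mλ)
v = (6.626 × 10^-34 J·s) / (9.11 × 10^-31 kg × 4.69 × 10^-10 m)
v = 1.55 × 10^6 m/s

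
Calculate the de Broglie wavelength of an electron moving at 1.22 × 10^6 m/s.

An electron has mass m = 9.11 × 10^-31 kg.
5.96 × 10^-10 m

Using the de Broglie relation λ = h/(mv):

λ = h/(mv)
λ = (6.626 × 10^-34 J·s) / (9.11 × 10^-31 kg × 1.22 × 10^6 m/s)
λ = 5.96 × 10^-10 m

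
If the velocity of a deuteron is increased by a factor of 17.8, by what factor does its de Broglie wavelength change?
The wavelength decreases by a factor of 17.8.

From λ = h/(mv), the wavelength is inversely proportional to velocity:

λ ∝ 1/v

If v → 17.8v, then λ → λ/17.8

When velocity is increased by a factor of 17.8, the wavelength decreases by a factor of 17.8.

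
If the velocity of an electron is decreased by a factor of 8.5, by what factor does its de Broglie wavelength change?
The wavelength increases by a factor of 8.5.

From λ = h/(mv), the wavelength is inversely proportional to velocity:

λ ∝ 1/v

If v → v/8.5, then λ → 8.5λ

When velocity is decreased by a factor of 8.5, the wavelength increases by a factor of 8.5.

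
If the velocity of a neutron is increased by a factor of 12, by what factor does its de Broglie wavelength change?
The wavelength decreases by a factor of 12.

From λ = h/(mv), the wavelength is inversely proportional to velocity:

λ ∝ 1/v

If v → 12v, then λ → λ/12

When velocity is increased by a factor of 12, the wavelength decreases by a factor of 12.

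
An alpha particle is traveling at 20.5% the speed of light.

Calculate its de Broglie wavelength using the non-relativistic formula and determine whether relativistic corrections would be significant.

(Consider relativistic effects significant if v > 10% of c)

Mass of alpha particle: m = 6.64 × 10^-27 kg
Yes, relativistic corrections are needed.

Using the non-relativistic de Broglie formula λ = h/(mv):

v = 20.5% × c = 6.146 × 10^7 m/s

λ = h/(mv)
λ = (6.626 × 10^-34 J·s) / (6.64 × 10^-27 kg × 6.146 × 10^7 m/s)
λ = 1.62 × 10^-15 m

Since v = 20.5% of c > 10% of c, relativistic corrections ARE significant and the actual wavelength would differ from this non-relativistic estimate.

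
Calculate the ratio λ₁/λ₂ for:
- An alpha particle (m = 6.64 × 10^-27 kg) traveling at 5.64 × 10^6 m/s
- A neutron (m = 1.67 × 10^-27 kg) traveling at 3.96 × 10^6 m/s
λ₁/λ₂ = 0.177

Using λ = h/(mv):

λ₁ = h/(m₁v₁) = 1.77 × 10^-14 m
λ₂ = h/(m₂v₂) = 1.00 × 10^-13 m

Ratio λ₁/λ₂ = (m₂v₂)/(m₁v₁)
         = (1.67 × 10^-27 kg × 3.96 × 10^6 m/s) / (6.64 × 10^-27 kg × 5.64 × 10^6 m/s)
         = 0.177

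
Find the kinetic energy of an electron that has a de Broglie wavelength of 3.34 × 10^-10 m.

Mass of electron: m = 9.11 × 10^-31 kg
2.16 × 10^-18 J (or 13.5 eV)

From λ = h/√(2mKE), we solve for KE:

λ² = h²/(2mKE)
KE = h²/(2mλ²)
KE = (6.626 × 10^-34 J·s)² / (2 × 9.11 × 10^-31 kg × (3.34 × 10^-10 m)²)
KE = 2.16 × 10^-18 J
KE = 13.5 eV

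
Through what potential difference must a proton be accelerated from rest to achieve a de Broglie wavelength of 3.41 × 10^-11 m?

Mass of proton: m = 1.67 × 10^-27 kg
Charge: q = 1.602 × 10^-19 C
7.06 × 10^-1 V

From λ = h/√(2mqV), we solve for V:

λ² = h²/(2mqV)
V = h²/(2mqλ²)
V = (6.626 × 10^-34 J·s)² / (2 × 1.67 × 10^-27 kg × 1.602 × 10^-19 C × (3.41 × 10^-11 m)²)
V = 7.06 × 10^-1 V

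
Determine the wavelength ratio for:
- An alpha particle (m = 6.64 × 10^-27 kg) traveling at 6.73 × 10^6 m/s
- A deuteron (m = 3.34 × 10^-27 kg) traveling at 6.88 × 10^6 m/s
λ₁/λ₂ = 0.514

Using λ = h/(mv):

λ₁ = h/(m₁v₁) = 1.48 × 10^-14 m
λ₂ = h/(m₂v₂) = 2.88 × 10^-14 m

Ratio λ₁/λ₂ = (m₂v₂)/(m₁v₁)
         = (3.34 × 10^-27 kg × 6.88 × 10^6 m/s) / (6.64 × 10^-27 kg × 6.73 × 10^6 m/s)
         = 0.514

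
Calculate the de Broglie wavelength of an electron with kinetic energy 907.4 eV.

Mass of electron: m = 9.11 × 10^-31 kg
4.07 × 10^-11 m

Using λ = h/√(2mKE):

First convert KE to Joules: KE = 907.4 eV = 1.454 × 10^-16 J

λ = h/√(2mKE)
λ = (6.626 × 10^-34 J·s) / √(2 × 9.11 × 10^-31 kg × 1.454 × 10^-16 J)
λ = 4.07 × 10^-11 m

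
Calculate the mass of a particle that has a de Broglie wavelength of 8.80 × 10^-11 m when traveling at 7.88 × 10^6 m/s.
9.56 × 10^-31 kg

From the de Broglie relation λ = h/(mv), we solve for m:

m = h/(λv)
m = (6.626 × 10^-34 J·s) / (8.80 × 10^-11 m × 7.88 × 10^6 m/s)
m = 9.56 × 10^-31 kg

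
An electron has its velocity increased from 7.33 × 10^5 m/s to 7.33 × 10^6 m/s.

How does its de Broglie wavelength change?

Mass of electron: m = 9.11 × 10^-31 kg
The wavelength decreases by a factor of 10.

Using λ = h/(mv):

Initial wavelength: λ₁ = h/(mv₁) = 9.92 × 10^-10 m
Final wavelength: λ₂ = h/(mv₂) = 9.92 × 10^-11 m

Since λ ∝ 1/v, when velocity increases by a factor of 10, the wavelength decreases by a factor of 10.

λ₂/λ₁ = v₁/v₂ = 1/10

The wavelength decreases by a factor of 10.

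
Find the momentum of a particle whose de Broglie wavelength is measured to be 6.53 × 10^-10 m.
1.01 × 10^-24 kg·m/s

From the de Broglie relation λ = h/p, we solve for p:

p = h/λ
p = (6.626 × 10^-34 J·s) / (6.53 × 10^-10 m)
p = 1.01 × 10^-24 kg·m/s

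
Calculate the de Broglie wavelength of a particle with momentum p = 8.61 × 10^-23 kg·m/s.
7.70 × 10^-12 m

Using the de Broglie relation λ = h/p:

λ = h/p
λ = (6.626 × 10^-34 J·s) / (8.61 × 10^-23 kg·m/s)
λ = 7.70 × 10^-12 m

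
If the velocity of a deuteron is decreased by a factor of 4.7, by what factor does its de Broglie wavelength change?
The wavelength increases by a factor of 4.7.

From λ = h/(mv), the wavelength is inversely proportional to velocity:

λ ∝ 1/v

If v → v/4.7, then λ → 4.7λ

When velocity is decreased by a factor of 4.7, the wavelength increases by a factor of 4.7.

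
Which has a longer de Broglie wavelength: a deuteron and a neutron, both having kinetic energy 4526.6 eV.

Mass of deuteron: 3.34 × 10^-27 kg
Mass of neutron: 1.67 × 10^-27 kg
The neutron has the longer wavelength.

Using λ = h/√(2mKE):

For deuteron: λ₁ = h/√(2m₁KE) = 3.01 × 10^-13 m
For neutron: λ₂ = h/√(2m₂KE) = 4.26 × 10^-13 m

Since λ ∝ 1/√m at constant kinetic energy, the lighter particle has the longer wavelength.

The neutron has the longer de Broglie wavelength.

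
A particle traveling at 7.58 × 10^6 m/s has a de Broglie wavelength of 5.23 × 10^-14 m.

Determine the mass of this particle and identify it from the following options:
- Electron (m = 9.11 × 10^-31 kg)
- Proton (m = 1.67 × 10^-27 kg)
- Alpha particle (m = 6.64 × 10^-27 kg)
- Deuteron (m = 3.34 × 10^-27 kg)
The particle is a proton.

From λ = h/(mv), solve for mass:

m = h/(λv)
m = (6.626 × 10^-34 J·s) / (5.23 × 10^-14 m × 7.58 × 10^6 m/s)
m = 1.67 × 10^-27 kg

Comparing with the listed masses, this is closest to a proton.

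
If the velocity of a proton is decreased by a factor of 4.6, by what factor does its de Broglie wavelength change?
The wavelength increases by a factor of 4.6.

From λ = h/(mv), the wavelength is inversely proportional to velocity:

λ ∝ 1/v

If v → v/4.6, then λ → 4.6λ

When velocity is decreased by a factor of 4.6, the wavelength increases by a factor of 4.6.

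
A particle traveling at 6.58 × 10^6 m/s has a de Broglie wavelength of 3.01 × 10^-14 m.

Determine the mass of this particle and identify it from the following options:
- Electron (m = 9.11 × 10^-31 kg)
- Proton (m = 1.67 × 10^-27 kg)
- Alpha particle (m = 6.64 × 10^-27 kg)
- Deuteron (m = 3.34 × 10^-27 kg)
The particle is a deuteron.

From λ = h/(mv), solve for mass:

m = h/(λv)
m = (6.626 × 10^-34 J·s) / (3.01 × 10^-14 m × 6.58 × 10^6 m/s)
m = 3.35 × 10^-27 kg

Comparing with the listed masses, this is closest to a deuteron.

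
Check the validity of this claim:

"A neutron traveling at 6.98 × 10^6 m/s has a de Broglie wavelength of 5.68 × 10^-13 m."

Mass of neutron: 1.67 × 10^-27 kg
False

The claim is incorrect.

Using λ = h/(mv):
λ = (6.626 × 10^-34 J·s) / (1.67 × 10^-27 kg × 6.98 × 10^6 m/s)
λ = 5.68 × 10^-14 m

The actual wavelength differs from the claimed 5.68 × 10^-13 m.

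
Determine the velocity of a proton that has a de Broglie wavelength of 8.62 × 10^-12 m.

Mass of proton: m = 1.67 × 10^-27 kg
4.60 × 10^4 m/s

From the de Broglie relation λ = h/(mv), we solve for v:

v = h/(mλ)
v = (6.626 × 10^-34 J·s) / (1.67 × 10^-27 kg × 8.62 × 10^-12 m)
v = 4.60 × 10^4 m/s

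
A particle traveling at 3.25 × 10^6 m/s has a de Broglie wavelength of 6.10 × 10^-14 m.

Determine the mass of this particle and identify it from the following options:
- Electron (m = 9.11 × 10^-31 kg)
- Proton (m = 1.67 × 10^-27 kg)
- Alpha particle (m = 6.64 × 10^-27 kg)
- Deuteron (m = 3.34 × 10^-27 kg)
The particle is a deuteron.

From λ = h/(mv), solve for mass:

m = h/(λv)
m = (6.626 × 10^-34 J·s) / (6.10 × 10^-14 m × 3.25 × 10^6 m/s)
m = 3.34 × 10^-27 kg

Comparing with the listed masses, this is closest to a deuteron.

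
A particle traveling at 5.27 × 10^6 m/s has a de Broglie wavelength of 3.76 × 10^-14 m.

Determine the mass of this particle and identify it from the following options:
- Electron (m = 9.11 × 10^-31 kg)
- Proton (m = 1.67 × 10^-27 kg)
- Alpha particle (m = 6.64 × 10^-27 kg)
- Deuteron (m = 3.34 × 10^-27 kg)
The particle is a deuteron.

From λ = h/(mv), solve for mass:

m = h/(λv)
m = (6.626 × 10^-34 J·s) / (3.76 × 10^-14 m × 5.27 × 10^6 m/s)
m = 3.34 × 10^-27 kg

Comparing with the listed masses, this is closest to a deuteron.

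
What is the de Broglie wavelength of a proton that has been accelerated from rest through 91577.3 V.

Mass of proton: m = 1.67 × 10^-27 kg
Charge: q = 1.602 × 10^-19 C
9.47 × 10^-14 m

When a particle is accelerated through voltage V, it gains kinetic energy KE = qV.

The de Broglie wavelength is then λ = h/√(2mqV):

λ = h/√(2mqV)
λ = (6.626 × 10^-34 J·s) / √(2 × 1.67 × 10^-27 kg × 1.602 × 10^-19 C × 91577.3 V)
λ = 9.47 × 10^-14 m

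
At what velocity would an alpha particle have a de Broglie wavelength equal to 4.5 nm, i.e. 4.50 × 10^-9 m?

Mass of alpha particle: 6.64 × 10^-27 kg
2.22 × 10^1 m/s

From λ = h/(mv), solve for v:

v = h/(mλ)
v = (6.626 × 10^-34 J·s) / (6.64 × 10^-27 kg × 4.50 × 10^-9 m)
v = 2.22 × 10^1 m/s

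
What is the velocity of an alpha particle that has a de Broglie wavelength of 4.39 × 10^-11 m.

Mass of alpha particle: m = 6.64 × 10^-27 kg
2.27 × 10^3 m/s

From the de Broglie relation λ = h/(mv), we solve for v:

v = h/(mλ)
v = (6.626 × 10^-34 J·s) / (6.64 × 10^-27 kg × 4.39 × 10^-11 m)
v = 2.27 × 10^3 m/s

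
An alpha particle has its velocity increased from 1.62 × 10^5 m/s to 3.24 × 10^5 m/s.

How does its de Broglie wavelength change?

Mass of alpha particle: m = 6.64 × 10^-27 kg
The wavelength decreases by a factor of 2.

Using λ = h/(mv):

Initial wavelength: λ₁ = h/(mv₁) = 6.16 × 10^-13 m
Final wavelength: λ₂ = h/(mv₂) = 3.08 × 10^-13 m

Since λ ∝ 1/v, when velocity increases by a factor of 2, the wavelength decreases by a factor of 2.

λ₂/λ₁ = v₁/v₂ = 1/2

The wavelength decreases by a factor of 2.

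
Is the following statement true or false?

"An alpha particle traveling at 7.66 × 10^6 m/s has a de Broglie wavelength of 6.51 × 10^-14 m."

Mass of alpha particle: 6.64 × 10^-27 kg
False

The claim is incorrect.

Using λ = h/(mv):
λ = (6.626 × 10^-34 J·s) / (6.64 × 10^-27 kg × 7.66 × 10^6 m/s)
λ = 1.30 × 10^-14 m

The actual wavelength differs from the claimed 6.51 × 10^-14 m.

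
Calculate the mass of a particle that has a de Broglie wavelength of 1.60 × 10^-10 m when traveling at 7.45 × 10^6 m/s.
5.56 × 10^-31 kg

From the de Broglie relation λ = h/(mv), we solve for m:

m = h/(λv)
m = (6.626 × 10^-34 J·s) / (1.60 × 10^-10 m × 7.45 × 10^6 m/s)
m = 5.56 × 10^-31 kg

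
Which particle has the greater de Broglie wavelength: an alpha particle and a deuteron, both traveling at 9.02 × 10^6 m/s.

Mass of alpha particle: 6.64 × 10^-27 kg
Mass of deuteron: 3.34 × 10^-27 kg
The deuteron has the longer wavelength.

Using λ = h/(mv), since both particles have the same velocity, the wavelength depends only on mass.

For alpha particle: λ₁ = h/(m₁v) = 1.11 × 10^-14 m
For deuteron: λ₂ = h/(m₂v) = 2.20 × 10^-14 m

Since λ ∝ 1/m at constant velocity, the lighter particle has the longer wavelength.

The deuteron has the longer de Broglie wavelength.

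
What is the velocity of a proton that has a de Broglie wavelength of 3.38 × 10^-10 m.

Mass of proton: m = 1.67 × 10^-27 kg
1.17 × 10^3 m/s

From the de Broglie relation λ = h/(mv), we solve for v:

v = h/(mλ)
v = (6.626 × 10^-34 J·s) / (1.67 × 10^-27 kg × 3.38 × 10^-10 m)
v = 1.17 × 10^3 m/s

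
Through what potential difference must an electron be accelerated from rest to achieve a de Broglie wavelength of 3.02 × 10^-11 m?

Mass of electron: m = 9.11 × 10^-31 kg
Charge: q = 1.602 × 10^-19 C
1.65 × 10^3 V

From λ = h/√(2mqV), we solve for V:

λ² = h²/(2mqV)
V = h²/(2mqλ²)
V = (6.626 × 10^-34 J·s)² / (2 × 9.11 × 10^-31 kg × 1.602 × 10^-19 C × (3.02 × 10^-11 m)²)
V = 1.65 × 10^3 V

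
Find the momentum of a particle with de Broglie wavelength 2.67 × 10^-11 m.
2.48 × 10^-23 kg·m/s

From the de Broglie relation λ = h/p, we solve for p:

p = h/λ
p = (6.626 × 10^-34 J·s) / (2.67 × 10^-11 m)
p = 2.48 × 10^-23 kg·m/s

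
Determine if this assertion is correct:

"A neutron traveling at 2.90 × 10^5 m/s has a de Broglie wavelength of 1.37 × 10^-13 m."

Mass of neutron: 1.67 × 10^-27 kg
False

The claim is incorrect.

Using λ = h/(mv):
λ = (6.626 × 10^-34 J·s) / (1.67 × 10^-27 kg × 2.90 × 10^5 m/s)
λ = 1.37 × 10^-12 m

The actual wavelength differs from the claimed 1.37 × 10^-13 m.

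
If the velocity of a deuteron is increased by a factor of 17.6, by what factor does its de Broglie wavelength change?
The wavelength decreases by a factor of 17.6.

From λ = h/(mv), the wavelength is inversely proportional to velocity:

λ ∝ 1/v

If v → 17.6v, then λ → λ/17.6

When velocity is increased by a factor of 17.6, the wavelength decreases by a factor of 17.6.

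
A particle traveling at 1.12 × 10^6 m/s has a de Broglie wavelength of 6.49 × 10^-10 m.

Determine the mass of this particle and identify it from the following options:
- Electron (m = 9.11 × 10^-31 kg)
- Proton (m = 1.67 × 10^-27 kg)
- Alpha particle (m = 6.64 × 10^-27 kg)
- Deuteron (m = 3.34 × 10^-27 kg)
The particle is an electron.

From λ = h/(mv), solve for mass:

m = h/(λv)
m = (6.626 × 10^-34 J·s) / (6.49 × 10^-10 m × 1.12 × 10^6 m/s)
m = 9.12 × 10^-31 kg

Comparing with the listed masses, this is closest to an electron.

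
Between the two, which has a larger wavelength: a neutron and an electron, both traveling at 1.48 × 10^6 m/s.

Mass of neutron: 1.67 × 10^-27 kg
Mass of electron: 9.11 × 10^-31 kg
The electron has the longer wavelength.

Using λ = h/(mv), since both particles have the same velocity, the wavelength depends only on mass.

For neutron: λ₁ = h/(m₁v) = 2.68 × 10^-13 m
For electron: λ₂ = h/(m₂v) = 4.91 × 10^-10 m

Since λ ∝ 1/m at constant velocity, the lighter particle has the longer wavelength.

The electron has the longer de Broglie wavelength.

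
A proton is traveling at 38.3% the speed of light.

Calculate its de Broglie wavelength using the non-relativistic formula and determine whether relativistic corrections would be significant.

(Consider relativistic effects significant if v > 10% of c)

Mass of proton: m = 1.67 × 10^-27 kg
Yes, relativistic corrections are needed.

Using the non-relativistic de Broglie formula λ = h/(mv):

v = 38.3% × c = 1.148 × 10^8 m/s

λ = h/(mv)
λ = (6.626 × 10^-34 J·s) / (1.67 × 10^-27 kg × 1.148 × 10^8 m/s)
λ = 3.46 × 10^-15 m

Since v = 38.3% of c > 10% of c, relativistic corrections ARE significant and the actual wavelength would differ from this non-relativistic estimate.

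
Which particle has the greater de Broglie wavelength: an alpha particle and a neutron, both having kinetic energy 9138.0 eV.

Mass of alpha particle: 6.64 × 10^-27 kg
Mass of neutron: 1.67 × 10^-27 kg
The neutron has the longer wavelength.

Using λ = h/√(2mKE):

For alpha particle: λ₁ = h/√(2m₁KE) = 1.50 × 10^-13 m
For neutron: λ₂ = h/√(2m₂KE) = 3.00 × 10^-13 m

Since λ ∝ 1/√m at constant kinetic energy, the lighter particle has the longer wavelength.

The neutron has the longer de Broglie wavelength.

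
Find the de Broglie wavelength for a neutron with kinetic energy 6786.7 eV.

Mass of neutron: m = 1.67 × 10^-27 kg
3.48 × 10^-13 m

Using λ = h/√(2mKE):

First convert KE to Joules: KE = 6786.7 eV = 1.087 × 10^-15 J

λ = h/√(2mKE)
λ = (6.626 × 10^-34 J·s) / √(2 × 1.67 × 10^-27 kg × 1.087 × 10^-15 J)
λ = 3.48 × 10^-13 m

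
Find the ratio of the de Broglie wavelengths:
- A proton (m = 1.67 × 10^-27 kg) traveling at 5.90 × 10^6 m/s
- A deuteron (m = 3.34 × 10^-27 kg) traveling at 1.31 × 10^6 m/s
λ₁/λ₂ = 0.444

Using λ = h/(mv):

λ₁ = h/(m₁v₁) = 6.72 × 10^-14 m
λ₂ = h/(m₂v₂) = 1.51 × 10^-13 m

Ratio λ₁/λ₂ = (m₂v₂)/(m₁v₁)
         = (3.34 × 10^-27 kg × 1.31 × 10^6 m/s) / (1.67 × 10^-27 kg × 5.90 × 10^6 m/s)
         = 0.444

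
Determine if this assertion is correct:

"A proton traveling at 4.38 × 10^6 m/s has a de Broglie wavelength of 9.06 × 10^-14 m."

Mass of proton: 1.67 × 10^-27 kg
True

The claim is correct.

Using λ = h/(mv):
λ = (6.626 × 10^-34 J·s) / (1.67 × 10^-27 kg × 4.38 × 10^6 m/s)
λ = 9.06 × 10^-14 m

This matches the claimed value.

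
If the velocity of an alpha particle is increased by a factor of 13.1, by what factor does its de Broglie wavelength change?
The wavelength decreases by a factor of 13.1.

From λ = h/(mv), the wavelength is inversely proportional to velocity:

λ ∝ 1/v

If v → 13.1v, then λ → λ/13.1

When velocity is increased by a factor of 13.1, the wavelength decreases by a factor of 13.1.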